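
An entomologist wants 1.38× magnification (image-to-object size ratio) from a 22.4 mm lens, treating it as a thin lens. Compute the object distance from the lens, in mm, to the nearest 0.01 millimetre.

With m = dᵢ/dₒ and 1/f = 1/dₒ + 1/dᵢ, substituting dᵢ = m·dₒ gives 1/f = (1 + 1/m)/dₒ, hence dₒ = f·(1 + 1/m).
dₒ = 22.4 × (1 + 1/1.38) = 22.4 × 1.72464 ≈ 38.632 mm.

38.63 mm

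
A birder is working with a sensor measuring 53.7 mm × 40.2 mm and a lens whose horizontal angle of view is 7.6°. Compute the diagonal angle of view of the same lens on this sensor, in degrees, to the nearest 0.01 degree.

9.49°

From the horizontal AOV: f = 53.7 / (2·tan(3.8°)) = 53.7 / 0.13284 ≈ 404.2462 mm.
Sensor diagonal = √(53.7² + 40.2²) = √4499.7300 ≈ 67.0800 mm.
Diagonal AOV = 2·arctan(67.0800 / (2 × 404.2462)) = 2·arctan(0.08297) ≈ 9.4859°.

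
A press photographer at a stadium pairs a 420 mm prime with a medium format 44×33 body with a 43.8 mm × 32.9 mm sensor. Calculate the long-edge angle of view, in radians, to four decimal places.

0.1042 rad

Angle of view α = 2·arctan(w/2f) with w = 43.8 mm and f = 420 mm.
w/2f = 0.05214; arctan(0.05214) ≈ 0.0521 rad, so α ≈ 0.1042 rad.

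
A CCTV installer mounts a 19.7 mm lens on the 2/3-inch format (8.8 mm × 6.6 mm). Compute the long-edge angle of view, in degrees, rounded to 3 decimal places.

25.181°

Angle of view α = 2·arctan(w/2f) with w = 8.8 mm and f = 19.7 mm.
w/2f = 0.22335; arctan(0.22335) ≈ 12.5904°, so α ≈ 25.1808°.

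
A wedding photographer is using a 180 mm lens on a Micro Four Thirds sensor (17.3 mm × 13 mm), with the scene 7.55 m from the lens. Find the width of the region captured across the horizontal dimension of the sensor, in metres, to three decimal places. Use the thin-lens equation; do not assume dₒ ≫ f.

dₒ: 7.55 m = 7550 mm.
Similar triangles through the lens centre give W/dₒ = w/dᵢ; with 1/f = 1/dₒ + 1/dᵢ this gives W = w·(dₒ − f)/f.
W = 17.3 mm × (7550 − 180) / 180 = 17.3 × 40.9444 ≈ 708.339 mm = 0.708339 m.

0.708 m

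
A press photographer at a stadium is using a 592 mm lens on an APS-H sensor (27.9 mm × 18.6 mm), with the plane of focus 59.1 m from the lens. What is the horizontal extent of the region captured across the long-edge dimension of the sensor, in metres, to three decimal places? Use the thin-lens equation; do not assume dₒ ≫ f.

dₒ: 59.1 m = 59100 mm.
Similar triangles through the lens centre give W/dₒ = w/dᵢ; with 1/f = 1/dₒ + 1/dᵢ this gives W = w·(dₒ − f)/f.
W = 27.9 mm × (59100 − 592) / 592 = 27.9 × 98.8311 ≈ 2757.387 mm = 2.75739 m.

2.757 m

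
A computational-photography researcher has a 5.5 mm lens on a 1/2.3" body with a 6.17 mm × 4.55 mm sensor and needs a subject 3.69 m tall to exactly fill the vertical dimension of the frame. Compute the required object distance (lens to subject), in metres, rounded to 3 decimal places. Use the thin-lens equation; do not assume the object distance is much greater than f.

W: 3.69 m = 3690 mm.
Magnification m = h/W = dᵢ/dₒ; combined with 1/f = 1/dₒ + 1/dᵢ this gives dₒ = f·(1 + W/h).
dₒ = 5.5 mm × (1 + 3690/4.55) = 5.5 × 811.9890 ≈ 4465.940 mm = 4.46594 m.

4.466 m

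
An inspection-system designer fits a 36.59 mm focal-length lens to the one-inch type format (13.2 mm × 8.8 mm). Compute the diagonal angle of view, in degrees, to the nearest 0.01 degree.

Sensor diagonal = √(13.2² + 8.8²) = √251.6800 ≈ 15.8644 mm.
Angle of view α = 2·arctan(d/2f) with d = 15.8644 mm and f = 36.59 mm.
d/2f = 0.21679; arctan(0.21679) ≈ 12.2317°, so α ≈ 24.4633°.

24.46°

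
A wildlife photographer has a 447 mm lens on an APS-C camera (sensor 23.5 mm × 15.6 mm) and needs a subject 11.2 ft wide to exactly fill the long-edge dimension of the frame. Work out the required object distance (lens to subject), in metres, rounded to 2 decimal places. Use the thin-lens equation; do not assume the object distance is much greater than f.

65.38 m

W: 11.2 ft × 304.8 mm/ft = 3413.76 mm.
Magnification m = w/W = dᵢ/dₒ; combined with 1/f = 1/dₒ + 1/dᵢ this gives dₒ = f·(1 + W/w).
dₒ = 447 mm × (1 + 3413.76/23.5) = 447 × 146.2664 ≈ 65381.071 mm = 65.3811 m.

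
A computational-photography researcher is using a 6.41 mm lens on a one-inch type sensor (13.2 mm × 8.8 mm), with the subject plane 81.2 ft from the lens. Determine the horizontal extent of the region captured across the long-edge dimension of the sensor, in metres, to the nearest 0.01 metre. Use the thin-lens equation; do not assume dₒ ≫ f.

50.95 m

dₒ: 81.2 ft × 304.8 mm/ft = 24749.76 mm.
Similar triangles through the lens centre give W/dₒ = w/dᵢ; with 1/f = 1/dₒ + 1/dᵢ this gives W = w·(dₒ − f)/f.
W = 13.2 mm × (24749.8 − 6.41) / 6.41 = 13.2 × 3860.1169 ≈ 50953.543 mm = 50.9535 m.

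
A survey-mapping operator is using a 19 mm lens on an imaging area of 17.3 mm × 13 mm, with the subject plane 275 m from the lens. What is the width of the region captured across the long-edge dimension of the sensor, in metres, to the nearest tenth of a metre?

250.4 m

dₒ: 275 m = 275000 mm.
Similar triangles through the lens centre give W/dₒ = w/dᵢ; with 1/f = 1/dₒ + 1/dᵢ this gives W = w·(dₒ − f)/f.
W = 17.3 mm × (275000 − 19) / 19 = 17.3 × 14472.6842 ≈ 250377.437 mm = 250.377 m.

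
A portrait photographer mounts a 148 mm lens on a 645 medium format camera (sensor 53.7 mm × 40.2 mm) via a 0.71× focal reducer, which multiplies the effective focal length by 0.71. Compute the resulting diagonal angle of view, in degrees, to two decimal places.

Effective focal length f = 148 × 0.71 = 105.08 mm.
Sensor diagonal = √(53.7² + 40.2²) = √4499.7300 ≈ 67.0800 mm.
α = 2·arctan(67.080 / (2 × 105.08)) = 2·arctan(0.31919) ≈ 35.4047°.

35.40°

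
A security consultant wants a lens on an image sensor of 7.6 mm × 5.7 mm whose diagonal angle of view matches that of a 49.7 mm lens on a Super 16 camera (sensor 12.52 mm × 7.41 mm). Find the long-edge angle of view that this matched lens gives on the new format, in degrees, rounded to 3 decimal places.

13.357°

Sensor diagonal = √(12.52² + 7.41²) = √211.6585 ≈ 14.5485 mm.
Sensor diagonal = √(7.6² + 5.7²) = √90.2500 ≈ 9.5000 mm.
Equal diagonal AOV ⇒ f₂ = f₁ · 9.5000/14.5485 = 49.7 × 0.65299 ≈ 32.4535 mm.
Long-edge AOV on the new format = 2·arctan(7.6 / (2 × 32.4535)) = 2·arctan(0.11709) ≈ 13.3568°.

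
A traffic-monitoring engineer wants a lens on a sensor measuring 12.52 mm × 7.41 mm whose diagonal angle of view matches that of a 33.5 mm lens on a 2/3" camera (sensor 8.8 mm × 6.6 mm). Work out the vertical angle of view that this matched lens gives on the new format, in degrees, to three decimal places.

Sensor diagonal = √(8.8² + 6.6²) = √121.0000 ≈ 11.0000 mm.
Sensor diagonal = √(12.52² + 7.41²) = √211.6585 ≈ 14.5485 mm.
Equal diagonal AOV ⇒ f₂ = f₁ · 14.5485/11.0000 = 33.5 × 1.32259 ≈ 44.3068 mm.
Vertical AOV on the new format = 2·arctan(7.41 / (2 × 44.3068)) = 2·arctan(0.08362) ≈ 9.5601°.

9.560°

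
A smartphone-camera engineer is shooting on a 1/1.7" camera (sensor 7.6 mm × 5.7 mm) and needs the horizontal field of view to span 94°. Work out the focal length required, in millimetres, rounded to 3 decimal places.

3.544 mm

From α = 2·arctan(w/2f) we get f = w / (2·tan(α/2)).
With w = 7.6 mm and α/2 = 47°, tan(α/2) ≈ 1.07237, so f ≈ 7.6 / 2.14474 ≈ 3.5436 mm.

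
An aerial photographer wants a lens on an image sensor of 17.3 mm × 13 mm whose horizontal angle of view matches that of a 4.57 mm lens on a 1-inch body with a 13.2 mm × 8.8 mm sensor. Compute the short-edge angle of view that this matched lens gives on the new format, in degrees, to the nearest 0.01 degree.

94.68°

Equal horizontal AOV ⇒ f₂ = f₁ · 17.3/13.2 = 4.57 × 1.31061 ≈ 5.9895 mm.
Short-edge AOV on the new format = 2·arctan(13 / (2 × 5.9895)) = 2·arctan(1.08524) ≈ 94.6815°.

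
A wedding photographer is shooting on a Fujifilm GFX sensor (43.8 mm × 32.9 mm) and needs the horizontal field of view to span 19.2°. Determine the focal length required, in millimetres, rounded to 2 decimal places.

129.48 mm

From α = 2·arctan(w/2f) we get f = w / (2·tan(α/2)).
With w = 43.8 mm and α/2 = 9.6°, tan(α/2) ≈ 0.16914, so f ≈ 43.8 / 0.33827 ≈ 129.4806 mm.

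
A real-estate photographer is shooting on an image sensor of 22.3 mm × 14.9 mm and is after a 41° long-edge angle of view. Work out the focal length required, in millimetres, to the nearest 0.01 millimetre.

From α = 2·arctan(w/2f) we get f = w / (2·tan(α/2)).
With w = 22.3 mm and α/2 = 20.5°, tan(α/2) ≈ 0.37388, so f ≈ 22.3 / 0.74777 ≈ 29.8220 mm.

29.82 mm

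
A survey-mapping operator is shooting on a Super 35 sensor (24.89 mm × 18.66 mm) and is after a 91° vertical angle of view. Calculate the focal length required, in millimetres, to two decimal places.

From α = 2·arctan(h/2f) we get f = h / (2·tan(α/2)).
With h = 18.66 mm and α/2 = 45.5°, tan(α/2) ≈ 1.01761, so f ≈ 18.66 / 2.03521 ≈ 9.1686 mm.

9.17 mm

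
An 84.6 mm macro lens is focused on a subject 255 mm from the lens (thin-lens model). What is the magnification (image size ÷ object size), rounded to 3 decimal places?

0.496×

Thin lens: 1/f = 1/dₒ + 1/dᵢ → 1/dᵢ = 1/84.6 − 1/255 = 0.0078988 mm⁻¹, so dᵢ ≈ 126.6021 mm.
Magnification m = dᵢ/dₒ = 126.6021/255 ≈ 0.49648.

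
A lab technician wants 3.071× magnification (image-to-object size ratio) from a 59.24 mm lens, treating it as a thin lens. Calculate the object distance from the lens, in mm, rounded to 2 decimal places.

78.53 mm

With m = dᵢ/dₒ and 1/f = 1/dₒ + 1/dᵢ, substituting dᵢ = m·dₒ gives 1/f = (1 + 1/m)/dₒ, hence dₒ = f·(1 + 1/m).
dₒ = 59.24 × (1 + 1/3.071) = 59.24 × 1.32563 ≈ 78.530 mm.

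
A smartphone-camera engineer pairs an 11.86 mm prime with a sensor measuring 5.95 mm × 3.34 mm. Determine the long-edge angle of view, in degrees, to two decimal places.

28.16°

Angle of view α = 2·arctan(w/2f) with w = 5.95 mm and f = 11.86 mm.
w/2f = 0.25084; arctan(0.25084) ≈ 14.0817°, so α ≈ 28.1634°.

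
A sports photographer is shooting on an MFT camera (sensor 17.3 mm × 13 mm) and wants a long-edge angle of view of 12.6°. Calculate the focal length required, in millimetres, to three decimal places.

78.351 mm

From α = 2·arctan(w/2f) we get f = w / (2·tan(α/2)).
With w = 17.3 mm and α/2 = 6.3°, tan(α/2) ≈ 0.11040, so f ≈ 17.3 / 0.22080 ≈ 78.3507 mm.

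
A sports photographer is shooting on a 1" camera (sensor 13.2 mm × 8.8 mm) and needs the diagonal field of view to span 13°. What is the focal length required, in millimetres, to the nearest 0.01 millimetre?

Sensor diagonal = √(13.2² + 8.8²) = √251.6800 ≈ 15.8644 mm.
From α = 2·arctan(d/2f) we get f = d / (2·tan(α/2)).
With d = 15.8644 mm and α/2 = 6.5°, tan(α/2) ≈ 0.11394, so f ≈ 15.8644 / 0.22787 ≈ 69.6201 mm.

69.62 mm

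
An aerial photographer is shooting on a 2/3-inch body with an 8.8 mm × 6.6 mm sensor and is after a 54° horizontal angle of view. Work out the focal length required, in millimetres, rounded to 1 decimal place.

From α = 2·arctan(w/2f) we get f = w / (2·tan(α/2)).
With w = 8.8 mm and α/2 = 27°, tan(α/2) ≈ 0.50953, so f ≈ 8.8 / 1.01905 ≈ 8.6355 mm.

8.6 mm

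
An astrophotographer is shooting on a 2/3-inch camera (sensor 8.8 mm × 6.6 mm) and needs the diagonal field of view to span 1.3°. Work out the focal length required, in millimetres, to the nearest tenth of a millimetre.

Sensor diagonal = √(8.8² + 6.6²) = √121.0000 ≈ 11.0000 mm.
From α = 2·arctan(d/2f) we get f = d / (2·tan(α/2)).
With d = 11.0000 mm and α/2 = 0.65°, tan(α/2) ≈ 0.01135, so f ≈ 11.0000 / 0.02269 ≈ 484.7896 mm.

484.8 mm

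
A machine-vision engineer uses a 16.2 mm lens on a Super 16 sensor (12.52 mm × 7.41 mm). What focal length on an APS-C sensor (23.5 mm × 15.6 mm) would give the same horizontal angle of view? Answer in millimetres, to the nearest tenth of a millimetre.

Equal angle of view means equal width/f ratio, so f₂ = f₁ · (width₂/width₁) = 16.2 × 23.5/12.52.
f₂ = 16.2 × 1.87700 ≈ 30.407 mm.

30.4 mm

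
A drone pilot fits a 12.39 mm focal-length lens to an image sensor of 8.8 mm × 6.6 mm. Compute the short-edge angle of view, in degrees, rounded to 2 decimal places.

29.83°

Angle of view α = 2·arctan(h/2f) with h = 6.6 mm and f = 12.39 mm.
h/2f = 0.26634; arctan(0.26634) ≈ 14.9141°, so α ≈ 29.8283°.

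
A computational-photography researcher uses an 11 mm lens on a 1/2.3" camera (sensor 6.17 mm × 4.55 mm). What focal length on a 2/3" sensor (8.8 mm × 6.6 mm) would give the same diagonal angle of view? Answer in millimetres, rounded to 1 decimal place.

Sensor diagonal = √(6.17² + 4.55²) = √58.7714 ≈ 7.6663 mm.
Sensor diagonal = √(8.8² + 6.6²) = √121.0000 ≈ 11.0000 mm.
Equal angle of view means equal diagonal/f ratio, so f₂ = f₁ · (diagonal₂/diagonal₁) = 11 × 11.0000/7.6663.
f₂ = 11 × 1.43486 ≈ 15.783 mm.

15.8 mm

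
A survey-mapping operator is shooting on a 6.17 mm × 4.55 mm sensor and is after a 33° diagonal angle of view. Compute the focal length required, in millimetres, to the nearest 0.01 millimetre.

Sensor diagonal = √(6.17² + 4.55²) = √58.7714 ≈ 7.6663 mm.
From α = 2·arctan(d/2f) we get f = d / (2·tan(α/2)).
With d = 7.6663 mm and α/2 = 16.5°, tan(α/2) ≈ 0.29621, so f ≈ 7.6663 / 0.59243 ≈ 12.9404 mm.

12.94 mm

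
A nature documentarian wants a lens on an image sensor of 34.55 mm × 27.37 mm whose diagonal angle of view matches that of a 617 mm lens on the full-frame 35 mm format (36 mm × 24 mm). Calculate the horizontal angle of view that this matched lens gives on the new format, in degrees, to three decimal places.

Sensor diagonal = √(36² + 24²) = √1872.0000 ≈ 43.2666 mm.
Sensor diagonal = √(34.55² + 27.37²) = √1942.8194 ≈ 44.0774 mm.
Equal diagonal AOV ⇒ f₂ = f₁ · 44.0774/43.2666 = 617 × 1.01874 ≈ 628.5625 mm.
Horizontal AOV on the new format = 2·arctan(34.55 / (2 × 628.5625)) = 2·arctan(0.02748) ≈ 3.1486°.

3.149°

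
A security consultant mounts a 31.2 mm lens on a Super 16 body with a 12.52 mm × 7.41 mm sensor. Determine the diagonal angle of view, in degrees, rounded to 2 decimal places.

26.25°

Sensor diagonal = √(12.52² + 7.41²) = √211.6585 ≈ 14.5485 mm.
Angle of view α = 2·arctan(d/2f) with d = 14.5485 mm and f = 31.2 mm.
d/2f = 0.23315; arctan(0.23315) ≈ 13.1240°, so α ≈ 26.2480°.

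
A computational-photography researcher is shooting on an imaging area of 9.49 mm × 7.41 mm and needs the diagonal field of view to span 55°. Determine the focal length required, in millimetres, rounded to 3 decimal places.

11.565 mm

Sensor diagonal = √(9.49² + 7.41²) = √144.9682 ≈ 12.0403 mm.
From α = 2·arctan(d/2f) we get f = d / (2·tan(α/2)).
With d = 12.0403 mm and α/2 = 27.5°, tan(α/2) ≈ 0.52057, so f ≈ 12.0403 / 1.04113 ≈ 11.5646 mm.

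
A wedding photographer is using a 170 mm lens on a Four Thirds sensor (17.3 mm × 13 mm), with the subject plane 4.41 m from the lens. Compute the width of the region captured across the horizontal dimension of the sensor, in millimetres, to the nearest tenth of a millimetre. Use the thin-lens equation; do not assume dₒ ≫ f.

431.5 mm

dₒ: 4.41 m = 4410 mm.
Similar triangles through the lens centre give W/dₒ = w/dᵢ; with 1/f = 1/dₒ + 1/dᵢ this gives W = w·(dₒ − f)/f.
W = 17.3 mm × (4410 − 170) / 170 = 17.3 × 24.9412 ≈ 431.482 mm.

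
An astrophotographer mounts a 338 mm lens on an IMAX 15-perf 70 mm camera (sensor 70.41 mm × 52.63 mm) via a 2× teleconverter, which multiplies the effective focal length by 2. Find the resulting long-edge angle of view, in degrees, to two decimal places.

Effective focal length f = 338 × 2 = 676 mm.
α = 2·arctan(70.41 / (2 × 676)) = 2·arctan(0.05208) ≈ 5.9624°.

5.96°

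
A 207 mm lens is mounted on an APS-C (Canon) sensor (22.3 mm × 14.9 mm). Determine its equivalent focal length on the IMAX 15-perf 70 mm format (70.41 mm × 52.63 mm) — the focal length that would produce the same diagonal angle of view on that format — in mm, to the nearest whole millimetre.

Sensor diagonal = √(22.3² + 14.9²) = √719.3000 ≈ 26.8198 mm.
Sensor diagonal = √(70.41² + 52.63²) = √7727.4850 ≈ 87.9061 mm.
Equal angle of view means equal diagonal/f ratio, so f₂ = f₁ · (diagonal₂/diagonal₁) = 207 × 87.9061/26.8198.
f₂ = 207 × 3.27766 ≈ 678.476 mm.

678 mm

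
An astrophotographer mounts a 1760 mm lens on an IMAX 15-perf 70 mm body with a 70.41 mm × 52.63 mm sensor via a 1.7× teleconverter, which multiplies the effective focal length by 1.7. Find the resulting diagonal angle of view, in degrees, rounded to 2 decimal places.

1.68°

Effective focal length f = 1760 × 1.7 = 2992 mm.
Sensor diagonal = √(70.41² + 52.63²) = √7727.4850 ≈ 87.9061 mm.
α = 2·arctan(87.906 / (2 × 2992)) = 2·arctan(0.01469) ≈ 1.6833°.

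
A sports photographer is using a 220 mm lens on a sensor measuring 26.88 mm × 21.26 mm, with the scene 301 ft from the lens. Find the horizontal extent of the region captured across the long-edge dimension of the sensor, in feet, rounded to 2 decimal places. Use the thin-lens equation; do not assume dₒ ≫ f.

36.69 ft

dₒ: 301 ft × 304.8 mm/ft = 91744.80 mm.
Similar triangles through the lens centre give W/dₒ = w/dᵢ; with 1/f = 1/dₒ + 1/dᵢ this gives W = w·(dₒ − f)/f.
W = 26.88 mm × (91744.8 − 220) / 220 = 26.88 × 416.0218 ≈ 11182.666 mm = 11182.666/304.8 ft = 36.6885 ft.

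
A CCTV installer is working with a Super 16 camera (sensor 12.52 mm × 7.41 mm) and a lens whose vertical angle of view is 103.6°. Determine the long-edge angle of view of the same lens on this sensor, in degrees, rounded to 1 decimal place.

130.1°

From the vertical AOV: f = 7.41 / (2·tan(51.8°)) = 7.41 / 2.54155 ≈ 2.9155 mm.
Long-edge AOV = 2·arctan(12.52 / (2 × 2.9155)) = 2·arctan(2.14711) ≈ 130.0532°.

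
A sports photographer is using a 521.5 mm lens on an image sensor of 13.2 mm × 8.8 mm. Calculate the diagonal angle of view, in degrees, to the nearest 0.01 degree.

1.74°

Sensor diagonal = √(13.2² + 8.8²) = √251.6800 ≈ 15.8644 mm.
Angle of view α = 2·arctan(d/2f) with d = 15.8644 mm and f = 521.5 mm.
d/2f = 0.01521; arctan(0.01521) ≈ 0.8714°, so α ≈ 1.7428°.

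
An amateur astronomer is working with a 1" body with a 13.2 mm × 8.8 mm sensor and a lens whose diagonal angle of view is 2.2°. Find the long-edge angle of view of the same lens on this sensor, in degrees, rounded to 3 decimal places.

Sensor diagonal = √(13.2² + 8.8²) = √251.6800 ≈ 15.8644 mm.
From the diagonal AOV: f = 15.8644 / (2·tan(1.1°)) = 15.8644 / 0.03840 ≈ 413.1150 mm.
Long-edge AOV = 2·arctan(13.2 / (2 × 413.1150)) = 2·arctan(0.01598) ≈ 1.8306°.

1.831°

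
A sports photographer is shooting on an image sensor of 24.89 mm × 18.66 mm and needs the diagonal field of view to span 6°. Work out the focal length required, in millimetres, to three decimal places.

296.788 mm

Sensor diagonal = √(24.89² + 18.66²) = √967.7077 ≈ 31.1080 mm.
From α = 2·arctan(d/2f) we get f = d / (2·tan(α/2)).
With d = 31.1080 mm and α/2 = 3°, tan(α/2) ≈ 0.05241, so f ≈ 31.1080 / 0.10482 ≈ 296.7880 mm.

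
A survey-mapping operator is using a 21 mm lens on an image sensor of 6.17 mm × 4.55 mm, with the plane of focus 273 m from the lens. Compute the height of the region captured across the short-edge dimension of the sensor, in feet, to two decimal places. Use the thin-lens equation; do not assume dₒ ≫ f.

194.05 ft

dₒ: 273 m = 273000 mm.
Similar triangles through the lens centre give W/dₒ = h/dᵢ; with 1/f = 1/dₒ + 1/dᵢ this gives W = h·(dₒ − f)/f.
W = 4.55 mm × (273000 − 21) / 21 = 4.55 × 12999.0000 ≈ 59145.450 mm = 59145.450/304.8 ft = 194.047 ft.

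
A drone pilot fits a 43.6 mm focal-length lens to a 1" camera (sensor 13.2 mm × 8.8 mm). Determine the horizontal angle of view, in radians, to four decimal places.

0.3005 rad

Angle of view α = 2·arctan(w/2f) with w = 13.2 mm and f = 43.6 mm.
w/2f = 0.15138; arctan(0.15138) ≈ 0.1502 rad, so α ≈ 0.3005 rad.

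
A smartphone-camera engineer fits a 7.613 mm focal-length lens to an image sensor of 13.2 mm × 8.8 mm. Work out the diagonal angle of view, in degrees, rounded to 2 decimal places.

92.35°

Sensor diagonal = √(13.2² + 8.8²) = √251.6800 ≈ 15.8644 mm.
Angle of view α = 2·arctan(d/2f) with d = 15.8644 mm and f = 7.613 mm.
d/2f = 1.04193; arctan(1.04193) ≈ 46.1764°, so α ≈ 92.3527°.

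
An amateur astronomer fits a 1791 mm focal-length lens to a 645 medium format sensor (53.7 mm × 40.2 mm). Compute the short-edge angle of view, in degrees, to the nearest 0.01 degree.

1.29°

Angle of view α = 2·arctan(h/2f) with h = 40.2 mm and f = 1791 mm.
h/2f = 0.01122; arctan(0.01122) ≈ 0.6430°, so α ≈ 1.2860°.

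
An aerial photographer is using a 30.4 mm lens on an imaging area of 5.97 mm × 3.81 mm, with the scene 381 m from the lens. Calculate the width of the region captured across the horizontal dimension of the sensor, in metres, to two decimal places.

dₒ: 381 m = 381000 mm.
Similar triangles through the lens centre give W/dₒ = w/dᵢ; with 1/f = 1/dₒ + 1/dᵢ this gives W = w·(dₒ − f)/f.
W = 5.97 mm × (381000 − 30.4) / 30.4 = 5.97 × 12531.8947 ≈ 74815.412 mm = 74.8154 m.

74.82 m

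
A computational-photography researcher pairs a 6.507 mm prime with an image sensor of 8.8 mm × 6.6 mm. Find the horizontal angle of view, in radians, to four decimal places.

Angle of view α = 2·arctan(w/2f) with w = 8.8 mm and f = 6.507 mm.
w/2f = 0.67619; arctan(0.67619) ≈ 0.5946 rad, so α ≈ 1.1891 rad.

1.1891 rad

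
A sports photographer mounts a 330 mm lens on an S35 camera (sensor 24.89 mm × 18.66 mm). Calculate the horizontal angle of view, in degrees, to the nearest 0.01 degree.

Angle of view α = 2·arctan(w/2f) with w = 24.89 mm and f = 330 mm.
w/2f = 0.03771; arctan(0.03771) ≈ 2.1597°, so α ≈ 4.3194°.

4.32°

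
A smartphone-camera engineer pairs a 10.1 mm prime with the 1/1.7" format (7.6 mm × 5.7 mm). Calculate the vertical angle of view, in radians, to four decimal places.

Angle of view α = 2·arctan(h/2f) with h = 5.7 mm and f = 10.1 mm.
h/2f = 0.28218; arctan(0.28218) ≈ 0.2750 rad, so α ≈ 0.5501 rad.

0.5501 rad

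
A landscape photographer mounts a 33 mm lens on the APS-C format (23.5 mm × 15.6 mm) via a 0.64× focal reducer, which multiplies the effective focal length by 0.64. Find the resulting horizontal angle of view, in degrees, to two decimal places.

58.18°

Effective focal length f = 33 × 0.64 = 21.12 mm.
α = 2·arctan(23.5 / (2 × 21.12)) = 2·arctan(0.55634) ≈ 58.1783°.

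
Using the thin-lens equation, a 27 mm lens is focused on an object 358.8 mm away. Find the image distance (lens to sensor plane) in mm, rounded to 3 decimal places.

29.197 mm

1/dᵢ = 1/f − 1/dₒ = 1/27 − 1/358.8 = 0.0342500 mm⁻¹.
dᵢ = 1/0.0342500 ≈ 29.1971 mm.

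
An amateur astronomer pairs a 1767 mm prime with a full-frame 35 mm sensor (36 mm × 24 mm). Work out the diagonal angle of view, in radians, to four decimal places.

0.0245 rad

Sensor diagonal = √(36² + 24²) = √1872.0000 ≈ 43.2666 mm.
Angle of view α = 2·arctan(d/2f) with d = 43.2666 mm and f = 1767 mm.
d/2f = 0.01224; arctan(0.01224) ≈ 0.0122 rad, so α ≈ 0.0245 rad.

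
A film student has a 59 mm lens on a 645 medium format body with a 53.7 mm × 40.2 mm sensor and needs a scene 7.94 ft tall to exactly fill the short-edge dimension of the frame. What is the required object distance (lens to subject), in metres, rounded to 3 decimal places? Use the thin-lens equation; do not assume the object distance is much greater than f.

3.611 m

W: 7.94 ft × 304.8 mm/ft = 2420.11 mm.
Magnification m = h/W = dᵢ/dₒ; combined with 1/f = 1/dₒ + 1/dᵢ this gives dₒ = f·(1 + W/h).
dₒ = 59 mm × (1 + 2420.11/40.2) = 59 × 61.2018 ≈ 3610.906 mm = 3.61091 m.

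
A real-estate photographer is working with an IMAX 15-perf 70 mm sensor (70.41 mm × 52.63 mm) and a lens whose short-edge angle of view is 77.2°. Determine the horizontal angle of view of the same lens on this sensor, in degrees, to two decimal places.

93.77°

From the short-edge AOV: f = 52.63 / (2·tan(38.6°)) = 52.63 / 1.59658 ≈ 32.9642 mm.
Horizontal AOV = 2·arctan(70.41 / (2 × 32.9642)) = 2·arctan(1.06798) ≈ 93.7653°.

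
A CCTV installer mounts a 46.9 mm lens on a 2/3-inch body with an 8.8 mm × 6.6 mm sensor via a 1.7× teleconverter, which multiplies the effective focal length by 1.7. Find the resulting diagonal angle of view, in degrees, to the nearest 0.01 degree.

Effective focal length f = 46.9 × 1.7 = 79.73 mm.
Sensor diagonal = √(8.8² + 6.6²) = √121.0000 ≈ 11.0000 mm.
α = 2·arctan(11.000 / (2 × 79.73)) = 2·arctan(0.06898) ≈ 7.8923°.

7.89°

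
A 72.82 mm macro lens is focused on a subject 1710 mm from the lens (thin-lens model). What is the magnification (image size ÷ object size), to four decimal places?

0.0445×

Thin lens: 1/f = 1/dₒ + 1/dᵢ → 1/dᵢ = 1/72.82 − 1/1710 = 0.0131477 mm⁻¹, so dᵢ ≈ 76.0590 mm.
Magnification m = dᵢ/dₒ = 76.0590/1710 ≈ 0.04448.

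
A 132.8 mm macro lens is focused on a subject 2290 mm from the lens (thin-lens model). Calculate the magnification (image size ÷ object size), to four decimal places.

0.0616×

Thin lens: 1/f = 1/dₒ + 1/dᵢ → 1/dᵢ = 1/132.8 − 1/2290 = 0.0070934 mm⁻¹, so dᵢ ≈ 140.9753 mm.
Magnification m = dᵢ/dₒ = 140.9753/2290 ≈ 0.06156.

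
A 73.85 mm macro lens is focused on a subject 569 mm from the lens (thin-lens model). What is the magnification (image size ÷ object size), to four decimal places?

0.1491×

Thin lens: 1/f = 1/dₒ + 1/dᵢ → 1/dᵢ = 1/73.85 − 1/569 = 0.0117835 mm⁻¹, so dᵢ ≈ 84.8645 mm.
Magnification m = dᵢ/dₒ = 84.8645/569 ≈ 0.14915.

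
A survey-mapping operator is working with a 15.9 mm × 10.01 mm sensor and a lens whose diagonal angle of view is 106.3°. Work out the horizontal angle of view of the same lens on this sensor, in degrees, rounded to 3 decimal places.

96.943°

Sensor diagonal = √(15.9² + 10.01²) = √353.0101 ≈ 18.7886 mm.
From the diagonal AOV: f = 18.7886 / (2·tan(53.15°)) = 18.7886 / 2.66860 ≈ 7.0406 mm.
Horizontal AOV = 2·arctan(15.9 / (2 × 7.0406)) = 2·arctan(1.12916) ≈ 96.9430°.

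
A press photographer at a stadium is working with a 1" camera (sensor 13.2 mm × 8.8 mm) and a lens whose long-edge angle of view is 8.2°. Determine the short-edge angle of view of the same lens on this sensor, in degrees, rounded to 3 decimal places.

5.472°

From the long-edge AOV: f = 13.2 / (2·tan(4.1°)) = 13.2 / 0.14336 ≈ 92.0747 mm.
Short-edge AOV = 2·arctan(8.8 / (2 × 92.0747)) = 2·arctan(0.04779) ≈ 5.4719°.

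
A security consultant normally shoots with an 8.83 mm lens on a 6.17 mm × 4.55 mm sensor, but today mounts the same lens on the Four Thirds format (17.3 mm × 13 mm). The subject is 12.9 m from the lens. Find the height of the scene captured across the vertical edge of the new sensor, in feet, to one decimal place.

The focal length stays 8.83 mm; the relevant sensor dimension is now h = 13 mm. Object distance dₒ = 12.9 m = 12900 mm.
Thin-lens field height W = h·(dₒ − f)/f = 13 × (12900 − 8.83)/8.83 ≈ 18979.072 mm = 18979.072/304.8 ft = 62.2673 ft.

62.3 ft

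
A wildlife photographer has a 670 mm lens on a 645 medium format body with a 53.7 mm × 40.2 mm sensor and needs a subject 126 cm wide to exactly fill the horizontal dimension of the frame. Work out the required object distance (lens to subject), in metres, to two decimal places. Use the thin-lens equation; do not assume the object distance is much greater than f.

16.39 m

W: 126 cm = 1260 mm.
Magnification m = w/W = dᵢ/dₒ; combined with 1/f = 1/dₒ + 1/dᵢ this gives dₒ = f·(1 + W/w).
dₒ = 670 mm × (1 + 1260/53.7) = 670 × 24.4637 ≈ 16390.670 mm = 16.3907 m.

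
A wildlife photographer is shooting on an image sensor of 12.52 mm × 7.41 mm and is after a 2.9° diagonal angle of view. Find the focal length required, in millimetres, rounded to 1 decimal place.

287.4 mm

Sensor diagonal = √(12.52² + 7.41²) = √211.6585 ≈ 14.5485 mm.
From α = 2·arctan(d/2f) we get f = d / (2·tan(α/2)).
With d = 14.5485 mm and α/2 = 1.45°, tan(α/2) ≈ 0.02531, so f ≈ 14.5485 / 0.05063 ≈ 287.3755 mm.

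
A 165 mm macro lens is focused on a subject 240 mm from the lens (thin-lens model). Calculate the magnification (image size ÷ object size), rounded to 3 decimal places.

Thin lens: 1/f = 1/dₒ + 1/dᵢ → 1/dᵢ = 1/165 − 1/240 = 0.0018939 mm⁻¹, so dᵢ ≈ 528.0000 mm.
Magnification m = dᵢ/dₒ = 528.0000/240 ≈ 2.20000.

2.200×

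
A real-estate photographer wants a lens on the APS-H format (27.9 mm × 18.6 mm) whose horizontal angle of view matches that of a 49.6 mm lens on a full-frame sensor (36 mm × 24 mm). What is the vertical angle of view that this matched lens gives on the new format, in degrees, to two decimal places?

Equal horizontal AOV ⇒ f₂ = f₁ · 27.9/36 = 49.6 × 0.77500 ≈ 38.4400 mm.
Vertical AOV on the new format = 2·arctan(18.6 / (2 × 38.4400)) = 2·arctan(0.24194) ≈ 27.2011°.

27.20°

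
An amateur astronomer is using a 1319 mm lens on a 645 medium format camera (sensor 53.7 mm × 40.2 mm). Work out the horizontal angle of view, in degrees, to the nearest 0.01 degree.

Angle of view α = 2·arctan(w/2f) with w = 53.7 mm and f = 1319 mm.
w/2f = 0.02036; arctan(0.02036) ≈ 1.1662°, so α ≈ 2.3323°.

2.33°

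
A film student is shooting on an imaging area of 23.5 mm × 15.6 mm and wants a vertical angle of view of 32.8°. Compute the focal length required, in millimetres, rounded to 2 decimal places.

26.50 mm

From α = 2·arctan(h/2f) we get f = h / (2·tan(α/2)).
With h = 15.6 mm and α/2 = 16.4°, tan(α/2) ≈ 0.29432, so f ≈ 15.6 / 0.58863 ≈ 26.5021 mm.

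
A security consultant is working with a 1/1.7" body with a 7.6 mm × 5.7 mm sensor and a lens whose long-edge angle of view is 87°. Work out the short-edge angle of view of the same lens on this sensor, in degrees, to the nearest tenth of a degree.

70.9°

From the long-edge AOV: f = 7.6 / (2·tan(43.5°)) = 7.6 / 1.89793 ≈ 4.0044 mm.
Short-edge AOV = 2·arctan(5.7 / (2 × 4.0044)) = 2·arctan(0.71172) ≈ 70.8807°.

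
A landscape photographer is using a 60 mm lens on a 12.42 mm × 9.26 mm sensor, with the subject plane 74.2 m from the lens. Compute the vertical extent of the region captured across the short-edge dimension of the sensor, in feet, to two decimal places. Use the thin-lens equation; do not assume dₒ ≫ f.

37.54 ft

dₒ: 74.2 m = 74200 mm.
Similar triangles through the lens centre give W/dₒ = h/dᵢ; with 1/f = 1/dₒ + 1/dᵢ this gives W = h·(dₒ − f)/f.
W = 9.26 mm × (74200 − 60) / 60 = 9.26 × 1235.6667 ≈ 11442.273 mm = 11442.273/304.8 ft = 37.5403 ft.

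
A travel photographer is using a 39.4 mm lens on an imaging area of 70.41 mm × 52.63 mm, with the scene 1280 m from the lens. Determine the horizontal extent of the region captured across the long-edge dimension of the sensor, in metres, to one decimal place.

2287.4 m

dₒ: 1280 m = 1.28e+06 mm.
Similar triangles through the lens centre give W/dₒ = w/dᵢ; with 1/f = 1/dₒ + 1/dᵢ this gives W = w·(dₒ − f)/f.
W = 70.41 mm × (1.28e+06 − 39.4) / 39.4 = 70.41 × 32486.3096 ≈ 2287361.062 mm = 2287.36 m.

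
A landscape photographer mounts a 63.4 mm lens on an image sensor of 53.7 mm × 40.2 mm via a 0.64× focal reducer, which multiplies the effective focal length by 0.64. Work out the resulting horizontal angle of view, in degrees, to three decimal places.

66.987°

Effective focal length f = 63.4 × 0.64 = 40.576 mm.
α = 2·arctan(53.7 / (2 × 40.576)) = 2·arctan(0.66172) ≈ 66.9869°.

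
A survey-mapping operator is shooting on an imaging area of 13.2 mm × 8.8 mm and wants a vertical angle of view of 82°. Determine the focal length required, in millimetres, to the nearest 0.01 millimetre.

From α = 2·arctan(h/2f) we get f = h / (2·tan(α/2)).
With h = 8.8 mm and α/2 = 41°, tan(α/2) ≈ 0.86929, so f ≈ 8.8 / 1.73857 ≈ 5.0616 mm.

5.06 mm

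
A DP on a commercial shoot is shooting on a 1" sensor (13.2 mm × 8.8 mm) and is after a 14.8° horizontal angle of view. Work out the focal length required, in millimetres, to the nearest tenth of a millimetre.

50.8 mm

From α = 2·arctan(w/2f) we get f = w / (2·tan(α/2)).
With w = 13.2 mm and α/2 = 7.4°, tan(α/2) ≈ 0.12988, so f ≈ 13.2 / 0.25975 ≈ 50.8172 mm.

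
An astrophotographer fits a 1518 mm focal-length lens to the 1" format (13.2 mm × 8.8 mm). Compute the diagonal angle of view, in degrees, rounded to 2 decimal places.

Sensor diagonal = √(13.2² + 8.8²) = √251.6800 ≈ 15.8644 mm.
Angle of view α = 2·arctan(d/2f) with d = 15.8644 mm and f = 1518 mm.
d/2f = 0.00523; arctan(0.00523) ≈ 0.2994°, so α ≈ 0.5988°.

0.60°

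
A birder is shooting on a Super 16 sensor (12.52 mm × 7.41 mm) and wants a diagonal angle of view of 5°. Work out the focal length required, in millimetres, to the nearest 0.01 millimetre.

Sensor diagonal = √(12.52² + 7.41²) = √211.6585 ≈ 14.5485 mm.
From α = 2·arctan(d/2f) we get f = d / (2·tan(α/2)).
With d = 14.5485 mm and α/2 = 2.5°, tan(α/2) ≈ 0.04366, so f ≈ 14.5485 / 0.08732 ≈ 166.6076 mm.

166.61 mm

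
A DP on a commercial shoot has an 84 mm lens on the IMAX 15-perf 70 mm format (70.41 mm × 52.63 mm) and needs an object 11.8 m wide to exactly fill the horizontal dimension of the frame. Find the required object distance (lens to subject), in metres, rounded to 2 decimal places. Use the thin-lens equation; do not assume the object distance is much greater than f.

W: 11.8 m = 11800 mm.
Magnification m = w/W = dᵢ/dₒ; combined with 1/f = 1/dₒ + 1/dᵢ this gives dₒ = f·(1 + W/w).
dₒ = 84 mm × (1 + 11800/70.41) = 84 × 168.5898 ≈ 14161.546 mm = 14.1615 m.

14.16 m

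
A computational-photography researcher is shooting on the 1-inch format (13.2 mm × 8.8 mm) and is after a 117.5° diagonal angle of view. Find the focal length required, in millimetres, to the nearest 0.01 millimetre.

Sensor diagonal = √(13.2² + 8.8²) = √251.6800 ≈ 15.8644 mm.
From α = 2·arctan(d/2f) we get f = d / (2·tan(α/2)).
With d = 15.8644 mm and α/2 = 58.75°, tan(α/2) ≈ 1.64795, so f ≈ 15.8644 / 3.29590 ≈ 4.8134 mm.

4.81 mm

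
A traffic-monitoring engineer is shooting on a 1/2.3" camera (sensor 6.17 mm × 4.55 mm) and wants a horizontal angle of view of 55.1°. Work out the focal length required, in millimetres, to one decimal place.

From α = 2·arctan(w/2f) we get f = w / (2·tan(α/2)).
With w = 6.17 mm and α/2 = 27.55°, tan(α/2) ≈ 0.52168, so f ≈ 6.17 / 1.04335 ≈ 5.9136 mm.

5.9 mm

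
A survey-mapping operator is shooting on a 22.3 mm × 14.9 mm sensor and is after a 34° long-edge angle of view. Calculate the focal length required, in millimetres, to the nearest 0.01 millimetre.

36.47 mm

From α = 2·arctan(w/2f) we get f = w / (2·tan(α/2)).
With w = 22.3 mm and α/2 = 17°, tan(α/2) ≈ 0.30573, so f ≈ 22.3 / 0.61146 ≈ 36.4700 mm.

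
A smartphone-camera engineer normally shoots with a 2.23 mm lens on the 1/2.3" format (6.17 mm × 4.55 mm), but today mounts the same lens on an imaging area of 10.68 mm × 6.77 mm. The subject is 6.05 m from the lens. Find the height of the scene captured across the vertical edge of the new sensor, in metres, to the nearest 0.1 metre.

The focal length stays 2.23 mm; the relevant sensor dimension is now h = 6.77 mm. Object distance dₒ = 6.05 m = 6050 mm.
Thin-lens field height W = h·(dₒ − f)/f = 6.77 × (6050 − 2.23)/2.23 ≈ 18360.270 mm = 18.3603 m.

18.4 m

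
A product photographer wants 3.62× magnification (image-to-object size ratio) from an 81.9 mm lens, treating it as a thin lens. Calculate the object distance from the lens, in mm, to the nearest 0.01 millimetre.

104.52 mm

With m = dᵢ/dₒ and 1/f = 1/dₒ + 1/dᵢ, substituting dᵢ = m·dₒ gives 1/f = (1 + 1/m)/dₒ, hence dₒ = f·(1 + 1/m).
dₒ = 81.9 × (1 + 1/3.62) = 81.9 × 1.27624 ≈ 104.524 mm.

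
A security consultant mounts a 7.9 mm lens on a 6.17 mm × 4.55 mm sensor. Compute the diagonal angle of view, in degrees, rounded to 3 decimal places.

51.766°

Sensor diagonal = √(6.17² + 4.55²) = √58.7714 ≈ 7.6663 mm.
Angle of view α = 2·arctan(d/2f) with d = 7.6663 mm and f = 7.9 mm.
d/2f = 0.48521; arctan(0.48521) ≈ 25.8829°, so α ≈ 51.7659°.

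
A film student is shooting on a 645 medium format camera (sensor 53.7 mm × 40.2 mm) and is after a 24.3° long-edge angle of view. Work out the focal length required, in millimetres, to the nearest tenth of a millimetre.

124.7 mm

From α = 2·arctan(w/2f) we get f = w / (2·tan(α/2)).
With w = 53.7 mm and α/2 = 12.15°, tan(α/2) ≈ 0.21529, so f ≈ 53.7 / 0.43059 ≈ 124.7130 mm.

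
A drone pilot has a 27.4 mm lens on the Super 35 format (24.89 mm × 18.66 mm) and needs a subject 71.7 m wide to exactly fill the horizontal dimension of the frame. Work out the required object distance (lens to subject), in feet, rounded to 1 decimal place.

259.0 ft

W: 71.7 m = 71700 mm.
Magnification m = w/W = dᵢ/dₒ; combined with 1/f = 1/dₒ + 1/dᵢ this gives dₒ = f·(1 + W/w).
dₒ = 27.4 mm × (1 + 71700/24.89) = 27.4 × 2881.6750 ≈ 78957.894 mm = 78957.894/304.8 ft = 259.048 ft.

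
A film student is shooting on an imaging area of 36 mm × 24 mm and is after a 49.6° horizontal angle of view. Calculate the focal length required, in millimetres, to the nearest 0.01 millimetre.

38.96 mm

From α = 2·arctan(w/2f) we get f = w / (2·tan(α/2)).
With w = 36 mm and α/2 = 24.8°, tan(α/2) ≈ 0.46206, so f ≈ 36 / 0.92413 ≈ 38.9556 mm.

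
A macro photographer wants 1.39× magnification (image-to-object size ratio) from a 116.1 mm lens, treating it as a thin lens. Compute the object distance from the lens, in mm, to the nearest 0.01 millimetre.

199.63 mm

With m = dᵢ/dₒ and 1/f = 1/dₒ + 1/dᵢ, substituting dᵢ = m·dₒ gives 1/f = (1 + 1/m)/dₒ, hence dₒ = f·(1 + 1/m).
dₒ = 116.1 × (1 + 1/1.39) = 116.1 × 1.71942 ≈ 199.625 mm.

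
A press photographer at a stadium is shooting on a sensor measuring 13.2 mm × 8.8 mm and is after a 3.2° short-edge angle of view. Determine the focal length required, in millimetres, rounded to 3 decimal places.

From α = 2·arctan(h/2f) we get f = h / (2·tan(α/2)).
With h = 8.8 mm and α/2 = 1.6°, tan(α/2) ≈ 0.02793, so f ≈ 8.8 / 0.05587 ≈ 157.5224 mm.

157.522 mm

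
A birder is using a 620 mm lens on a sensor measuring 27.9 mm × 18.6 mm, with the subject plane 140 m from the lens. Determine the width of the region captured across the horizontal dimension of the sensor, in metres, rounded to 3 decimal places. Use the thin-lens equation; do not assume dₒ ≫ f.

dₒ: 140 m = 140000 mm.
Similar triangles through the lens centre give W/dₒ = w/dᵢ; with 1/f = 1/dₒ + 1/dᵢ this gives W = w·(dₒ − f)/f.
W = 27.9 mm × (140000 − 620) / 620 = 27.9 × 224.8065 ≈ 6272.100 mm = 6.2721 m.

6.272 m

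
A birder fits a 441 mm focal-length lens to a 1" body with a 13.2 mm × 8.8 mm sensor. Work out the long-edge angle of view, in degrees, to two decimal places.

Angle of view α = 2·arctan(w/2f) with w = 13.2 mm and f = 441 mm.
w/2f = 0.01497; arctan(0.01497) ≈ 0.8574°, so α ≈ 1.7148°.

1.71°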